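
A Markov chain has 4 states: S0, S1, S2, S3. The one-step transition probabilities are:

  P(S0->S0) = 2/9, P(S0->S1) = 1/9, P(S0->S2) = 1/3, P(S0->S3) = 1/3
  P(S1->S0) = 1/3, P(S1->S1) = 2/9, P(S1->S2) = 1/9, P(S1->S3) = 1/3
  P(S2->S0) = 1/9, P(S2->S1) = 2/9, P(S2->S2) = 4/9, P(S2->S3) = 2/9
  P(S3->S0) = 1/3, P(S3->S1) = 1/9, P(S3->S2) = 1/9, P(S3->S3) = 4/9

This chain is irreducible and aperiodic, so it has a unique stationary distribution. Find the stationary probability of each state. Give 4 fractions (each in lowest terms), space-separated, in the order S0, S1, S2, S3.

The stationary distribution satisfies pi = pi * P, i.e.:
  pi_S0 = 2/9*pi_S0 + 1/3*pi_S1 + 1/9*pi_S2 + 1/3*pi_S3
  pi_S1 = 1/9*pi_S0 + 2/9*pi_S1 + 2/9*pi_S2 + 1/9*pi_S3
  pi_S2 = 1/3*pi_S0 + 1/9*pi_S1 + 4/9*pi_S2 + 1/9*pi_S3
  pi_S3 = 1/3*pi_S0 + 1/3*pi_S1 + 2/9*pi_S2 + 4/9*pi_S3
with normalization: pi_S0 + pi_S1 + pi_S2 + pi_S3 = 1.

Using the first 3 balance equations plus normalization, the linear system A*pi = b is:
  [-7/9, 1/3, 1/9, 1/3] . pi = 0
  [1/9, -7/9, 2/9, 1/9] . pi = 0
  [1/3, 1/9, -5/9, 1/9] . pi = 0
  [1, 1, 1, 1] . pi = 1

Solving yields:
  pi_S0 = 1/4
  pi_S1 = 5/32
  pi_S2 = 1/4
  pi_S3 = 11/32

Verification (pi * P):
  1/4*2/9 + 5/32*1/3 + 1/4*1/9 + 11/32*1/3 = 1/4 = pi_S0  (ok)
  1/4*1/9 + 5/32*2/9 + 1/4*2/9 + 11/32*1/9 = 5/32 = pi_S1  (ok)
  1/4*1/3 + 5/32*1/9 + 1/4*4/9 + 11/32*1/9 = 1/4 = pi_S2  (ok)
  1/4*1/3 + 5/32*1/3 + 1/4*2/9 + 11/32*4/9 = 11/32 = pi_S3  (ok)

Answer: 1/4 5/32 1/4 11/32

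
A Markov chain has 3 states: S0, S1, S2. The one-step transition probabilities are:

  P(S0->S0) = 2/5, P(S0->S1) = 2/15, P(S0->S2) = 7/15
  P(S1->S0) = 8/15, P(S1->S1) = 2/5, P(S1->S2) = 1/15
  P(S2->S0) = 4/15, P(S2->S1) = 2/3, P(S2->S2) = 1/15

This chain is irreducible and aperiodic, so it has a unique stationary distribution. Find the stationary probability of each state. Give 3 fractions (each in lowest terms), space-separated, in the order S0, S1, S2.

The stationary distribution satisfies pi = pi * P, i.e.:
  pi_S0 = 2/5*pi_S0 + 8/15*pi_S1 + 4/15*pi_S2
  pi_S1 = 2/15*pi_S0 + 2/5*pi_S1 + 2/3*pi_S2
  pi_S2 = 7/15*pi_S0 + 1/15*pi_S1 + 1/15*pi_S2
with normalization: pi_S0 + pi_S1 + pi_S2 = 1.

Using the first 2 balance equations plus normalization, the linear system A*pi = b is:
  [-3/5, 8/15, 4/15] . pi = 0
  [2/15, -3/5, 2/3] . pi = 0
  [1, 1, 1] . pi = 1

Solving yields:
  pi_S0 = 116/279
  pi_S1 = 98/279
  pi_S2 = 65/279

Verification (pi * P):
  116/279*2/5 + 98/279*8/15 + 65/279*4/15 = 116/279 = pi_S0  (ok)
  116/279*2/15 + 98/279*2/5 + 65/279*2/3 = 98/279 = pi_S1  (ok)
  116/279*7/15 + 98/279*1/15 + 65/279*1/15 = 65/279 = pi_S2  (ok)

Answer: 116/279 98/279 65/279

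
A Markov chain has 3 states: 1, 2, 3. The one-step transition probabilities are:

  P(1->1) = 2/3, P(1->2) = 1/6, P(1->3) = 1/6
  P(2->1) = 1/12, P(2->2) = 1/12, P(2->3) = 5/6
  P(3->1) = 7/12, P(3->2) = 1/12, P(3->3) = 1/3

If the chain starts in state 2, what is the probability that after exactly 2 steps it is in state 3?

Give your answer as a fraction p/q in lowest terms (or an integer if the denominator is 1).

Answer: 13/36

Derivation:
Computing P^2 by repeated multiplication:
P^1 =
  1: [2/3, 1/6, 1/6]
  2: [1/12, 1/12, 5/6]
  3: [7/12, 1/12, 1/3]
P^2 =
  1: [5/9, 5/36, 11/36]
  2: [79/144, 13/144, 13/36]
  3: [85/144, 19/144, 5/18]

(P^2)[2 -> 3] = 13/36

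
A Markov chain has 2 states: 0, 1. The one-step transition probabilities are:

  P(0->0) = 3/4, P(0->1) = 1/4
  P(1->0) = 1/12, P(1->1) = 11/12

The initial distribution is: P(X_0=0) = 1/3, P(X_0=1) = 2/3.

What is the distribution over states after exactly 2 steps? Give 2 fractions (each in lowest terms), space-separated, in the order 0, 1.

Propagating the distribution step by step (d_{t+1} = d_t * P):
d_0 = (0=1/3, 1=2/3)
  d_1[0] = 1/3*3/4 + 2/3*1/12 = 11/36
  d_1[1] = 1/3*1/4 + 2/3*11/12 = 25/36
d_1 = (0=11/36, 1=25/36)
  d_2[0] = 11/36*3/4 + 25/36*1/12 = 31/108
  d_2[1] = 11/36*1/4 + 25/36*11/12 = 77/108
d_2 = (0=31/108, 1=77/108)

Answer: 31/108 77/108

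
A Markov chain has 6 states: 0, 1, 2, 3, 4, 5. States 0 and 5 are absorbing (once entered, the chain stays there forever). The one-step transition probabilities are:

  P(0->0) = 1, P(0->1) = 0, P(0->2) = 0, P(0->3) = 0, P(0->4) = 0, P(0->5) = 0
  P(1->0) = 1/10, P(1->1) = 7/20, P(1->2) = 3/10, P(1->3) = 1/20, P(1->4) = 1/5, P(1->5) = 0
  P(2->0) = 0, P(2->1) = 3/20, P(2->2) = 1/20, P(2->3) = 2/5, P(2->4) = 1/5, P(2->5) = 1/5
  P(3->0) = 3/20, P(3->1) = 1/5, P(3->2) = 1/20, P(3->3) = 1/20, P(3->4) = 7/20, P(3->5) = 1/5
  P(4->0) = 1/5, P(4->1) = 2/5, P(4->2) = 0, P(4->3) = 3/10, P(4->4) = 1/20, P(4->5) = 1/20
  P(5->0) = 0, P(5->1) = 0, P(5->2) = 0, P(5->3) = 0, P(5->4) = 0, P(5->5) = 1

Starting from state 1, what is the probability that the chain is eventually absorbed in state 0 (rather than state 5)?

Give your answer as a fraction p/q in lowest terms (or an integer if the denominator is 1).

Answer: 26753/44414

Derivation:
Let a_i = P(absorbed in 0 | start in state i).
Boundary conditions: a_0 = 1, a_5 = 0.
For each transient state i, a_i = sum_j P(i->j) * a_j:
  a_1 = 1/10*a_0 + 7/20*a_1 + 3/10*a_2 + 1/20*a_3 + 1/5*a_4 + 0*a_5
  a_2 = 0*a_0 + 3/20*a_1 + 1/20*a_2 + 2/5*a_3 + 1/5*a_4 + 1/5*a_5
  a_3 = 3/20*a_0 + 1/5*a_1 + 1/20*a_2 + 1/20*a_3 + 7/20*a_4 + 1/5*a_5
  a_4 = 1/5*a_0 + 2/5*a_1 + 0*a_2 + 3/10*a_3 + 1/20*a_4 + 1/20*a_5

Substituting a_0 = 1 and a_5 = 0, rearrange to (I - Q) a = r where r[i] = P(i -> 0):
  [13/20, -3/10, -1/20, -1/5] . (a_1, a_2, a_3, a_4) = 1/10
  [-3/20, 19/20, -2/5, -1/5] . (a_1, a_2, a_3, a_4) = 0
  [-1/5, -1/20, 19/20, -7/20] . (a_1, a_2, a_3, a_4) = 3/20
  [-2/5, 0, -3/10, 19/20] . (a_1, a_2, a_3, a_4) = 1/5

Solving yields:
  a_1 = 26753/44414
  a_2 = 20321/44414
  a_3 = 455/838
  a_4 = 14115/22207

Starting state is 1, so the absorption probability is a_1 = 26753/44414.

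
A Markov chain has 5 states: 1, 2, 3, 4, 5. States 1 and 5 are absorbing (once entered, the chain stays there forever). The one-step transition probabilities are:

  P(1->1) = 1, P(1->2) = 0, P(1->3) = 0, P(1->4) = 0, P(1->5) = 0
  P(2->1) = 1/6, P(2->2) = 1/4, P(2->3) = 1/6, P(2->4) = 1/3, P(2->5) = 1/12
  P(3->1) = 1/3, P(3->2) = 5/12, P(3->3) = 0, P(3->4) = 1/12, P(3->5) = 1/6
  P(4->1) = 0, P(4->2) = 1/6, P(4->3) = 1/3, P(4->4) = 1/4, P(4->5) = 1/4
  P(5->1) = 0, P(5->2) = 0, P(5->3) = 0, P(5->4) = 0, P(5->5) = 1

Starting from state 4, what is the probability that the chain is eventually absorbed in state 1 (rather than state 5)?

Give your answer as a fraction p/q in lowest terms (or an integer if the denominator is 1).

Let a_i = P(absorbed in 1 | start in state i).
Boundary conditions: a_1 = 1, a_5 = 0.
For each transient state i, a_i = sum_j P(i->j) * a_j:
  a_2 = 1/6*a_1 + 1/4*a_2 + 1/6*a_3 + 1/3*a_4 + 1/12*a_5
  a_3 = 1/3*a_1 + 5/12*a_2 + 0*a_3 + 1/12*a_4 + 1/6*a_5
  a_4 = 0*a_1 + 1/6*a_2 + 1/3*a_3 + 1/4*a_4 + 1/4*a_5

Substituting a_1 = 1 and a_5 = 0, rearrange to (I - Q) a = r where r[i] = P(i -> 1):
  [3/4, -1/6, -1/3] . (a_2, a_3, a_4) = 1/6
  [-5/12, 1, -1/12] . (a_2, a_3, a_4) = 1/3
  [-1/6, -1/3, 3/4] . (a_2, a_3, a_4) = 0

Solving yields:
  a_2 = 172/333
  a_3 = 193/333
  a_4 = 124/333

Starting state is 4, so the absorption probability is a_4 = 124/333.

Answer: 124/333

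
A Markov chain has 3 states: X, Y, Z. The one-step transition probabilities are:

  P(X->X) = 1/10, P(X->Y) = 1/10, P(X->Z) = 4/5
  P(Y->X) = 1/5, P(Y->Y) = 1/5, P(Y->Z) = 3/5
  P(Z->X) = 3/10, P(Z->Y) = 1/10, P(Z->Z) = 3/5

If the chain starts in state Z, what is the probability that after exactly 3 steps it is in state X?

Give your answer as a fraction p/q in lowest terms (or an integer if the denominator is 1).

Answer: 243/1000

Derivation:
Computing P^3 by repeated multiplication:
P^1 =
  X: [1/10, 1/10, 4/5]
  Y: [1/5, 1/5, 3/5]
  Z: [3/10, 1/10, 3/5]
P^2 =
  X: [27/100, 11/100, 31/50]
  Y: [6/25, 3/25, 16/25]
  Z: [23/100, 11/100, 33/50]
P^3 =
  X: [47/200, 111/1000, 327/500]
  Y: [6/25, 14/125, 81/125]
  Z: [243/1000, 111/1000, 323/500]

(P^3)[Z -> X] = 243/1000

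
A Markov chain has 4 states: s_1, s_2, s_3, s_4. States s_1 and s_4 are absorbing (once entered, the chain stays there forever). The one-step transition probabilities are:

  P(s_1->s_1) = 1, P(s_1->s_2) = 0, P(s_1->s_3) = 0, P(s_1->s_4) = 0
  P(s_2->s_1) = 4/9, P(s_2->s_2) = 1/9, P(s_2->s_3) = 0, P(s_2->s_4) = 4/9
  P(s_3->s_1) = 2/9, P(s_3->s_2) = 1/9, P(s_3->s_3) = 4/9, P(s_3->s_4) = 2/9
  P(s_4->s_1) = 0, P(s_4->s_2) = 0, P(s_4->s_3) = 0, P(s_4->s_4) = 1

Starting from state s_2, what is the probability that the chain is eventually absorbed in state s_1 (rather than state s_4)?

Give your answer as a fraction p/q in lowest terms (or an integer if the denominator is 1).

Let a_i = P(absorbed in s_1 | start in state i).
Boundary conditions: a_s_1 = 1, a_s_4 = 0.
For each transient state i, a_i = sum_j P(i->j) * a_j:
  a_s_2 = 4/9*a_s_1 + 1/9*a_s_2 + 0*a_s_3 + 4/9*a_s_4
  a_s_3 = 2/9*a_s_1 + 1/9*a_s_2 + 4/9*a_s_3 + 2/9*a_s_4

Substituting a_s_1 = 1 and a_s_4 = 0, rearrange to (I - Q) a = r where r[i] = P(i -> s_1):
  [8/9, 0] . (a_s_2, a_s_3) = 4/9
  [-1/9, 5/9] . (a_s_2, a_s_3) = 2/9

Solving yields:
  a_s_2 = 1/2
  a_s_3 = 1/2

Starting state is s_2, so the absorption probability is a_s_2 = 1/2.

Answer: 1/2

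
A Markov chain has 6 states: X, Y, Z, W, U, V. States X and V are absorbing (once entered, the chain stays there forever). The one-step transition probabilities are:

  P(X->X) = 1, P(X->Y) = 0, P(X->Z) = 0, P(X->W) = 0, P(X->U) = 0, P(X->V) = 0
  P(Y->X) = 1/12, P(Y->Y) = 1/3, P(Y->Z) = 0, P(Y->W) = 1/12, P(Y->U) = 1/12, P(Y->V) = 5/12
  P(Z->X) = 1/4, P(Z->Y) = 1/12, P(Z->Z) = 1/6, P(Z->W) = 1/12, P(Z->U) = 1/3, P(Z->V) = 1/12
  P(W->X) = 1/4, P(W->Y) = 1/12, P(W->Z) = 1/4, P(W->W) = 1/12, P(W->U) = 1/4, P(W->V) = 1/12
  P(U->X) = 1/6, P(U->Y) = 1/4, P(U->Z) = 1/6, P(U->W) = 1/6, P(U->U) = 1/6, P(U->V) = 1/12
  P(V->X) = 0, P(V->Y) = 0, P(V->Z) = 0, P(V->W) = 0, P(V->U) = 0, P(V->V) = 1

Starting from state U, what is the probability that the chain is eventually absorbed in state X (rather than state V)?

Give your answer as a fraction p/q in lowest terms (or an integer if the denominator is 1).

Let a_i = P(absorbed in X | start in state i).
Boundary conditions: a_X = 1, a_V = 0.
For each transient state i, a_i = sum_j P(i->j) * a_j:
  a_Y = 1/12*a_X + 1/3*a_Y + 0*a_Z + 1/12*a_W + 1/12*a_U + 5/12*a_V
  a_Z = 1/4*a_X + 1/12*a_Y + 1/6*a_Z + 1/12*a_W + 1/3*a_U + 1/12*a_V
  a_W = 1/4*a_X + 1/12*a_Y + 1/4*a_Z + 1/12*a_W + 1/4*a_U + 1/12*a_V
  a_U = 1/6*a_X + 1/4*a_Y + 1/6*a_Z + 1/6*a_W + 1/6*a_U + 1/12*a_V

Substituting a_X = 1 and a_V = 0, rearrange to (I - Q) a = r where r[i] = P(i -> X):
  [2/3, 0, -1/12, -1/12] . (a_Y, a_Z, a_W, a_U) = 1/12
  [-1/12, 5/6, -1/12, -1/3] . (a_Y, a_Z, a_W, a_U) = 1/4
  [-1/12, -1/4, 11/12, -1/4] . (a_Y, a_Z, a_W, a_U) = 1/4
  [-1/4, -1/6, -1/6, 5/6] . (a_Y, a_Z, a_W, a_U) = 1/6

Solving yields:
  a_Y = 1724/6511
  a_Z = 3866/6511
  a_W = 3907/6511
  a_U = 3374/6511

Starting state is U, so the absorption probability is a_U = 3374/6511.

Answer: 3374/6511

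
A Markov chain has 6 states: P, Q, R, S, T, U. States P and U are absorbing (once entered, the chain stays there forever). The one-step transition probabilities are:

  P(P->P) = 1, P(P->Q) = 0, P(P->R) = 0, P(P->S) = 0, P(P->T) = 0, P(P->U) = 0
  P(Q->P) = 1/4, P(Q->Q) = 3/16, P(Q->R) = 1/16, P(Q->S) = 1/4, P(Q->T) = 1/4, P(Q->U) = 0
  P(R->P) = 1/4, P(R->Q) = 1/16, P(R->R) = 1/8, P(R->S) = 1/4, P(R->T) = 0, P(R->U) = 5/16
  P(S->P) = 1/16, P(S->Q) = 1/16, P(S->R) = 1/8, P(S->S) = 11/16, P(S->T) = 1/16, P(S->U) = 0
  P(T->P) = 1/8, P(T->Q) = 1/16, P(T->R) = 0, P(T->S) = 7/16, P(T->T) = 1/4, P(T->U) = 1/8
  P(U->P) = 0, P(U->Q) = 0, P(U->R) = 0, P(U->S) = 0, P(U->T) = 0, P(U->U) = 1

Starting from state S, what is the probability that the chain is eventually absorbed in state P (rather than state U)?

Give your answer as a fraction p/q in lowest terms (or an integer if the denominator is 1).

Let a_i = P(absorbed in P | start in state i).
Boundary conditions: a_P = 1, a_U = 0.
For each transient state i, a_i = sum_j P(i->j) * a_j:
  a_Q = 1/4*a_P + 3/16*a_Q + 1/16*a_R + 1/4*a_S + 1/4*a_T + 0*a_U
  a_R = 1/4*a_P + 1/16*a_Q + 1/8*a_R + 1/4*a_S + 0*a_T + 5/16*a_U
  a_S = 1/16*a_P + 1/16*a_Q + 1/8*a_R + 11/16*a_S + 1/16*a_T + 0*a_U
  a_T = 1/8*a_P + 1/16*a_Q + 0*a_R + 7/16*a_S + 1/4*a_T + 1/8*a_U

Substituting a_P = 1 and a_U = 0, rearrange to (I - Q) a = r where r[i] = P(i -> P):
  [13/16, -1/16, -1/4, -1/4] . (a_Q, a_R, a_S, a_T) = 1/4
  [-1/16, 7/8, -1/4, 0] . (a_Q, a_R, a_S, a_T) = 1/4
  [-1/16, -1/8, 5/16, -1/16] . (a_Q, a_R, a_S, a_T) = 1/16
  [-1/16, 0, -7/16, 3/4] . (a_Q, a_R, a_S, a_T) = 1/8

Solving yields:
  a_Q = 5132/6773
  a_R = 3644/6773
  a_S = 4698/6773
  a_T = 4297/6773

Starting state is S, so the absorption probability is a_S = 4698/6773.

Answer: 4698/6773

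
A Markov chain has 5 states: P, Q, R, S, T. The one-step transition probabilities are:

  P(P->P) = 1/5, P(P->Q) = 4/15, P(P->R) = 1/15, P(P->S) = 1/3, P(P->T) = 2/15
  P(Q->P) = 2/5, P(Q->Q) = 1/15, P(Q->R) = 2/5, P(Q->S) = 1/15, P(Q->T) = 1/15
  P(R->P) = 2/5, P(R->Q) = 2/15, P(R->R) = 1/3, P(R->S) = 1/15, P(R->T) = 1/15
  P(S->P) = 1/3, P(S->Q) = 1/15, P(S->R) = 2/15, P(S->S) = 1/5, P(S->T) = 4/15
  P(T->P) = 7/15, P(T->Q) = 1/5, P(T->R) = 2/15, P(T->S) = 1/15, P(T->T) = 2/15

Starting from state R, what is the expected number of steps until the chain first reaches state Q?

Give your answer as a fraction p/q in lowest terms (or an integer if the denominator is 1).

Let h_i = expected steps to first reach Q from state i.
Boundary: h_Q = 0.
First-step equations for the other states:
  h_P = 1 + 1/5*h_P + 4/15*h_Q + 1/15*h_R + 1/3*h_S + 2/15*h_T
  h_R = 1 + 2/5*h_P + 2/15*h_Q + 1/3*h_R + 1/15*h_S + 1/15*h_T
  h_S = 1 + 1/3*h_P + 1/15*h_Q + 2/15*h_R + 1/5*h_S + 4/15*h_T
  h_T = 1 + 7/15*h_P + 1/5*h_Q + 2/15*h_R + 1/15*h_S + 2/15*h_T

Substituting h_Q = 0 and rearranging gives the linear system (I - Q) h = 1:
  [4/5, -1/15, -1/3, -2/15] . (h_P, h_R, h_S, h_T) = 1
  [-2/5, 2/3, -1/15, -1/15] . (h_P, h_R, h_S, h_T) = 1
  [-1/3, -2/15, 4/5, -4/15] . (h_P, h_R, h_S, h_T) = 1
  [-7/15, -2/15, -1/15, 13/15] . (h_P, h_R, h_S, h_T) = 1

Solving yields:
  h_P = 7435/1442
  h_R = 16535/2884
  h_S = 17635/2884
  h_T = 15235/2884

Starting state is R, so the expected hitting time is h_R = 16535/2884.

Answer: 16535/2884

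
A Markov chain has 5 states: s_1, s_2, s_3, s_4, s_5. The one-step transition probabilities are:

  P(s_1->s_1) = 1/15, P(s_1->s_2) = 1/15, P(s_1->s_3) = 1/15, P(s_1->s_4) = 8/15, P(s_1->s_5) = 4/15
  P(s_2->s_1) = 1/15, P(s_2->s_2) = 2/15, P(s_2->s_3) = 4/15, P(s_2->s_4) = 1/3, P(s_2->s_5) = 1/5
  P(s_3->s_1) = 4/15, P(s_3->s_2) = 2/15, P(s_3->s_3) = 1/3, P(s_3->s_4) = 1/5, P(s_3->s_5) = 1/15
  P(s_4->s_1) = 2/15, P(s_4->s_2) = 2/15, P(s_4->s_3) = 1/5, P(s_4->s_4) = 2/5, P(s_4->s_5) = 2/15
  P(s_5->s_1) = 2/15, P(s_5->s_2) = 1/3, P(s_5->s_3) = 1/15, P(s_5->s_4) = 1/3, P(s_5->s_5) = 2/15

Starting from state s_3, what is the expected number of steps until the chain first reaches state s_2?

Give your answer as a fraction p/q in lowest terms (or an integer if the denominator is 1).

Answer: 8055/1196

Derivation:
Let h_i = expected steps to first reach s_2 from state i.
Boundary: h_s_2 = 0.
First-step equations for the other states:
  h_s_1 = 1 + 1/15*h_s_1 + 1/15*h_s_2 + 1/15*h_s_3 + 8/15*h_s_4 + 4/15*h_s_5
  h_s_3 = 1 + 4/15*h_s_1 + 2/15*h_s_2 + 1/3*h_s_3 + 1/5*h_s_4 + 1/15*h_s_5
  h_s_4 = 1 + 2/15*h_s_1 + 2/15*h_s_2 + 1/5*h_s_3 + 2/5*h_s_4 + 2/15*h_s_5
  h_s_5 = 1 + 2/15*h_s_1 + 1/3*h_s_2 + 1/15*h_s_3 + 1/3*h_s_4 + 2/15*h_s_5

Substituting h_s_2 = 0 and rearranging gives the linear system (I - Q) h = 1:
  [14/15, -1/15, -8/15, -4/15] . (h_s_1, h_s_3, h_s_4, h_s_5) = 1
  [-4/15, 2/3, -1/5, -1/15] . (h_s_1, h_s_3, h_s_4, h_s_5) = 1
  [-2/15, -1/5, 3/5, -2/15] . (h_s_1, h_s_3, h_s_4, h_s_5) = 1
  [-2/15, -1/15, -1/3, 13/15] . (h_s_1, h_s_3, h_s_4, h_s_5) = 1

Solving yields:
  h_s_1 = 16325/2392
  h_s_3 = 8055/1196
  h_s_4 = 3945/598
  h_s_5 = 3145/598

Starting state is s_3, so the expected hitting time is h_s_3 = 8055/1196.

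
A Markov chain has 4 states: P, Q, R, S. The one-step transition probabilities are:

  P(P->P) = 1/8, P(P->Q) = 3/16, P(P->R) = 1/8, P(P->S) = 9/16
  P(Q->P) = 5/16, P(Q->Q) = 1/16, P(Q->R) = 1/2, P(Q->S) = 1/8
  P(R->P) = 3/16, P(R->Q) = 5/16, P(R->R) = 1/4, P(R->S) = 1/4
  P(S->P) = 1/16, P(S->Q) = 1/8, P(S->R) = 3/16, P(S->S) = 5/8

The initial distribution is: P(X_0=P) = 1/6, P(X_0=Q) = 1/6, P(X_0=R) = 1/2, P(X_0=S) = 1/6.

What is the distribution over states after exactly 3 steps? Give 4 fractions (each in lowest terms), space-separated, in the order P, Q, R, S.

Answer: 3637/24576 4259/24576 6077/24576 10603/24576

Derivation:
Propagating the distribution step by step (d_{t+1} = d_t * P):
d_0 = (P=1/6, Q=1/6, R=1/2, S=1/6)
  d_1[P] = 1/6*1/8 + 1/6*5/16 + 1/2*3/16 + 1/6*1/16 = 17/96
  d_1[Q] = 1/6*3/16 + 1/6*1/16 + 1/2*5/16 + 1/6*1/8 = 7/32
  d_1[R] = 1/6*1/8 + 1/6*1/2 + 1/2*1/4 + 1/6*3/16 = 25/96
  d_1[S] = 1/6*9/16 + 1/6*1/8 + 1/2*1/4 + 1/6*5/8 = 11/32
d_1 = (P=17/96, Q=7/32, R=25/96, S=11/32)
  d_2[P] = 17/96*1/8 + 7/32*5/16 + 25/96*3/16 + 11/32*1/16 = 247/1536
  d_2[Q] = 17/96*3/16 + 7/32*1/16 + 25/96*5/16 + 11/32*1/8 = 263/1536
  d_2[R] = 17/96*1/8 + 7/32*1/2 + 25/96*1/4 + 11/32*3/16 = 401/1536
  d_2[S] = 17/96*9/16 + 7/32*1/8 + 25/96*1/4 + 11/32*5/8 = 625/1536
d_2 = (P=247/1536, Q=263/1536, R=401/1536, S=625/1536)
  d_3[P] = 247/1536*1/8 + 263/1536*5/16 + 401/1536*3/16 + 625/1536*1/16 = 3637/24576
  d_3[Q] = 247/1536*3/16 + 263/1536*1/16 + 401/1536*5/16 + 625/1536*1/8 = 4259/24576
  d_3[R] = 247/1536*1/8 + 263/1536*1/2 + 401/1536*1/4 + 625/1536*3/16 = 6077/24576
  d_3[S] = 247/1536*9/16 + 263/1536*1/8 + 401/1536*1/4 + 625/1536*5/8 = 10603/24576
d_3 = (P=3637/24576, Q=4259/24576, R=6077/24576, S=10603/24576)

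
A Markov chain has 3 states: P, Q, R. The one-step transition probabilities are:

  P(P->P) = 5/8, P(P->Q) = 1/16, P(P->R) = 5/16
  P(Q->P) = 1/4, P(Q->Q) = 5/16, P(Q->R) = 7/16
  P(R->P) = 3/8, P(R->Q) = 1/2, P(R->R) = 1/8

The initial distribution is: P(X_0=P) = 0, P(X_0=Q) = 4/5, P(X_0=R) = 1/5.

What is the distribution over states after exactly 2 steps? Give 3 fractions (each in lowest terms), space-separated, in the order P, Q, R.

Answer: 2/5 201/640 183/640

Derivation:
Propagating the distribution step by step (d_{t+1} = d_t * P):
d_0 = (P=0, Q=4/5, R=1/5)
  d_1[P] = 0*5/8 + 4/5*1/4 + 1/5*3/8 = 11/40
  d_1[Q] = 0*1/16 + 4/5*5/16 + 1/5*1/2 = 7/20
  d_1[R] = 0*5/16 + 4/5*7/16 + 1/5*1/8 = 3/8
d_1 = (P=11/40, Q=7/20, R=3/8)
  d_2[P] = 11/40*5/8 + 7/20*1/4 + 3/8*3/8 = 2/5
  d_2[Q] = 11/40*1/16 + 7/20*5/16 + 3/8*1/2 = 201/640
  d_2[R] = 11/40*5/16 + 7/20*7/16 + 3/8*1/8 = 183/640
d_2 = (P=2/5, Q=201/640, R=183/640)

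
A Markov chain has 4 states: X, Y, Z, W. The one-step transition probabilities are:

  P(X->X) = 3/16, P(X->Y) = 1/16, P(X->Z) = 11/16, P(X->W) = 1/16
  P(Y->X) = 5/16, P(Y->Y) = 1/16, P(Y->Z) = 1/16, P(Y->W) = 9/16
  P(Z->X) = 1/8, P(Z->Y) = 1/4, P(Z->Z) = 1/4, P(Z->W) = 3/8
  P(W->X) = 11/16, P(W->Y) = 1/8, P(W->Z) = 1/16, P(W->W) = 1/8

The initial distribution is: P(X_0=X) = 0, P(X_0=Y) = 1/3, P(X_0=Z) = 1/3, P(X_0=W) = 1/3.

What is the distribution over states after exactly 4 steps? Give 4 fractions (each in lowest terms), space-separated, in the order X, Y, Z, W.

Propagating the distribution step by step (d_{t+1} = d_t * P):
d_0 = (X=0, Y=1/3, Z=1/3, W=1/3)
  d_1[X] = 0*3/16 + 1/3*5/16 + 1/3*1/8 + 1/3*11/16 = 3/8
  d_1[Y] = 0*1/16 + 1/3*1/16 + 1/3*1/4 + 1/3*1/8 = 7/48
  d_1[Z] = 0*11/16 + 1/3*1/16 + 1/3*1/4 + 1/3*1/16 = 1/8
  d_1[W] = 0*1/16 + 1/3*9/16 + 1/3*3/8 + 1/3*1/8 = 17/48
d_1 = (X=3/8, Y=7/48, Z=1/8, W=17/48)
  d_2[X] = 3/8*3/16 + 7/48*5/16 + 1/8*1/8 + 17/48*11/16 = 3/8
  d_2[Y] = 3/8*1/16 + 7/48*1/16 + 1/8*1/4 + 17/48*1/8 = 83/768
  d_2[Z] = 3/8*11/16 + 7/48*1/16 + 1/8*1/4 + 17/48*1/16 = 41/128
  d_2[W] = 3/8*1/16 + 7/48*9/16 + 1/8*3/8 + 17/48*1/8 = 151/768
d_2 = (X=3/8, Y=83/768, Z=41/128, W=151/768)
  d_3[X] = 3/8*3/16 + 83/768*5/16 + 41/128*1/8 + 151/768*11/16 = 143/512
  d_3[Y] = 3/8*1/16 + 83/768*1/16 + 41/128*1/4 + 151/768*1/8 = 1657/12288
  d_3[Z] = 3/8*11/16 + 83/768*1/16 + 41/128*1/4 + 151/768*1/16 = 731/2048
  d_3[W] = 3/8*1/16 + 83/768*9/16 + 41/128*3/8 + 151/768*1/8 = 2813/12288
d_3 = (X=143/512, Y=1657/12288, Z=731/2048, W=2813/12288)
  d_4[X] = 143/512*3/16 + 1657/12288*5/16 + 731/2048*1/8 + 2813/12288*11/16 = 2429/8192
  d_4[Y] = 143/512*1/16 + 1657/12288*1/16 + 731/2048*1/4 + 2813/12288*1/8 = 28259/196608
  d_4[Z] = 143/512*11/16 + 1657/12288*1/16 + 731/2048*1/4 + 2813/12288*1/16 = 9961/32768
  d_4[W] = 143/512*1/16 + 1657/12288*9/16 + 731/2048*3/8 + 2813/12288*1/8 = 50287/196608
d_4 = (X=2429/8192, Y=28259/196608, Z=9961/32768, W=50287/196608)

Answer: 2429/8192 28259/196608 9961/32768 50287/196608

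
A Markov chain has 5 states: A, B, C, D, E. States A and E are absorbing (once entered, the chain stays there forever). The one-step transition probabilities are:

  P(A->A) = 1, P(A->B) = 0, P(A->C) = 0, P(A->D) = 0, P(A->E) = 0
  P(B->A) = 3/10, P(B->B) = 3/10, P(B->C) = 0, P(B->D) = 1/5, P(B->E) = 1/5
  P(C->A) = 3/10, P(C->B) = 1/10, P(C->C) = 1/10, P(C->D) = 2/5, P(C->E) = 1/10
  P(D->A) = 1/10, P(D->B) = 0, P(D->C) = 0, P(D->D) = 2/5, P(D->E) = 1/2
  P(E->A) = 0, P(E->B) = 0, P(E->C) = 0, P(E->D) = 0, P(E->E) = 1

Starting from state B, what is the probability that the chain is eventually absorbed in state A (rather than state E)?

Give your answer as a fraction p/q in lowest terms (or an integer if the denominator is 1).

Let a_i = P(absorbed in A | start in state i).
Boundary conditions: a_A = 1, a_E = 0.
For each transient state i, a_i = sum_j P(i->j) * a_j:
  a_B = 3/10*a_A + 3/10*a_B + 0*a_C + 1/5*a_D + 1/5*a_E
  a_C = 3/10*a_A + 1/10*a_B + 1/10*a_C + 2/5*a_D + 1/10*a_E
  a_D = 1/10*a_A + 0*a_B + 0*a_C + 2/5*a_D + 1/2*a_E

Substituting a_A = 1 and a_E = 0, rearrange to (I - Q) a = r where r[i] = P(i -> A):
  [7/10, 0, -1/5] . (a_B, a_C, a_D) = 3/10
  [-1/10, 9/10, -2/5] . (a_B, a_C, a_D) = 3/10
  [0, 0, 3/5] . (a_B, a_C, a_D) = 1/10

Solving yields:
  a_B = 10/21
  a_C = 29/63
  a_D = 1/6

Starting state is B, so the absorption probability is a_B = 10/21.

Answer: 10/21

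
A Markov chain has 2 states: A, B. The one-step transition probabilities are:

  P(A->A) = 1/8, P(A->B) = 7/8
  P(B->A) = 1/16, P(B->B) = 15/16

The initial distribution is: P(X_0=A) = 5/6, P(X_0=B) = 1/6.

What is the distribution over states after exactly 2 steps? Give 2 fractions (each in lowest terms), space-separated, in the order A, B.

Propagating the distribution step by step (d_{t+1} = d_t * P):
d_0 = (A=5/6, B=1/6)
  d_1[A] = 5/6*1/8 + 1/6*1/16 = 11/96
  d_1[B] = 5/6*7/8 + 1/6*15/16 = 85/96
d_1 = (A=11/96, B=85/96)
  d_2[A] = 11/96*1/8 + 85/96*1/16 = 107/1536
  d_2[B] = 11/96*7/8 + 85/96*15/16 = 1429/1536
d_2 = (A=107/1536, B=1429/1536)

Answer: 107/1536 1429/1536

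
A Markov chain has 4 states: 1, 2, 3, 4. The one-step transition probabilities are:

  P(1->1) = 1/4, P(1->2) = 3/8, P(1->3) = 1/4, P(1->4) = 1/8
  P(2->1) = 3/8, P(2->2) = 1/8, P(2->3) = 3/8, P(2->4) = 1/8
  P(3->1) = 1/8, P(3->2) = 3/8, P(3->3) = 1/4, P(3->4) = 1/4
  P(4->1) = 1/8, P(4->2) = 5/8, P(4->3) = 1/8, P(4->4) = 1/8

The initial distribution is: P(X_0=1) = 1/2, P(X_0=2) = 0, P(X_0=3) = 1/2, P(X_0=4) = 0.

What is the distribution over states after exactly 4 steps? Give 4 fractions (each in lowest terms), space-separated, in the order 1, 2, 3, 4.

Propagating the distribution step by step (d_{t+1} = d_t * P):
d_0 = (1=1/2, 2=0, 3=1/2, 4=0)
  d_1[1] = 1/2*1/4 + 0*3/8 + 1/2*1/8 + 0*1/8 = 3/16
  d_1[2] = 1/2*3/8 + 0*1/8 + 1/2*3/8 + 0*5/8 = 3/8
  d_1[3] = 1/2*1/4 + 0*3/8 + 1/2*1/4 + 0*1/8 = 1/4
  d_1[4] = 1/2*1/8 + 0*1/8 + 1/2*1/4 + 0*1/8 = 3/16
d_1 = (1=3/16, 2=3/8, 3=1/4, 4=3/16)
  d_2[1] = 3/16*1/4 + 3/8*3/8 + 1/4*1/8 + 3/16*1/8 = 31/128
  d_2[2] = 3/16*3/8 + 3/8*1/8 + 1/4*3/8 + 3/16*5/8 = 21/64
  d_2[3] = 3/16*1/4 + 3/8*3/8 + 1/4*1/4 + 3/16*1/8 = 35/128
  d_2[4] = 3/16*1/8 + 3/8*1/8 + 1/4*1/4 + 3/16*1/8 = 5/32
d_2 = (1=31/128, 2=21/64, 3=35/128, 4=5/32)
  d_3[1] = 31/128*1/4 + 21/64*3/8 + 35/128*1/8 + 5/32*1/8 = 243/1024
  d_3[2] = 31/128*3/8 + 21/64*1/8 + 35/128*3/8 + 5/32*5/8 = 85/256
  d_3[3] = 31/128*1/4 + 21/64*3/8 + 35/128*1/4 + 5/32*1/8 = 139/512
  d_3[4] = 31/128*1/8 + 21/64*1/8 + 35/128*1/4 + 5/32*1/8 = 163/1024
d_3 = (1=243/1024, 2=85/256, 3=139/512, 4=163/1024)
  d_4[1] = 243/1024*1/4 + 85/256*3/8 + 139/512*1/8 + 163/1024*1/8 = 1947/8192
  d_4[2] = 243/1024*3/8 + 85/256*1/8 + 139/512*3/8 + 163/1024*5/8 = 1359/4096
  d_4[3] = 243/1024*1/4 + 85/256*3/8 + 139/512*1/4 + 163/1024*1/8 = 2225/8192
  d_4[4] = 243/1024*1/8 + 85/256*1/8 + 139/512*1/4 + 163/1024*1/8 = 651/4096
d_4 = (1=1947/8192, 2=1359/4096, 3=2225/8192, 4=651/4096)

Answer: 1947/8192 1359/4096 2225/8192 651/4096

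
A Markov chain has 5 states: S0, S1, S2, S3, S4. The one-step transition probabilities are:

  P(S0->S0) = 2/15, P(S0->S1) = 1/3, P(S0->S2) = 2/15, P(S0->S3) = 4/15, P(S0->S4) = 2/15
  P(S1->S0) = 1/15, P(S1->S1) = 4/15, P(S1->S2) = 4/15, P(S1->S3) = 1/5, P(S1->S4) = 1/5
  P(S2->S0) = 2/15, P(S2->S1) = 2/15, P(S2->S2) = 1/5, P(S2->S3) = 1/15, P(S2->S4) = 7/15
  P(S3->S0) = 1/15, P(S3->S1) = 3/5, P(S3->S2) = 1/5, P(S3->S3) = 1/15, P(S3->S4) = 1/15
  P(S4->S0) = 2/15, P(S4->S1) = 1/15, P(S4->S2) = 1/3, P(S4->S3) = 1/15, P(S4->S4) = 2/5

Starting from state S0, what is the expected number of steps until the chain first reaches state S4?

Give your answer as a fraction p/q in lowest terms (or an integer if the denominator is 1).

Answer: 12795/2686

Derivation:
Let h_i = expected steps to first reach S4 from state i.
Boundary: h_S4 = 0.
First-step equations for the other states:
  h_S0 = 1 + 2/15*h_S0 + 1/3*h_S1 + 2/15*h_S2 + 4/15*h_S3 + 2/15*h_S4
  h_S1 = 1 + 1/15*h_S0 + 4/15*h_S1 + 4/15*h_S2 + 1/5*h_S3 + 1/5*h_S4
  h_S2 = 1 + 2/15*h_S0 + 2/15*h_S1 + 1/5*h_S2 + 1/15*h_S3 + 7/15*h_S4
  h_S3 = 1 + 1/15*h_S0 + 3/5*h_S1 + 1/5*h_S2 + 1/15*h_S3 + 1/15*h_S4

Substituting h_S4 = 0 and rearranging gives the linear system (I - Q) h = 1:
  [13/15, -1/3, -2/15, -4/15] . (h_S0, h_S1, h_S2, h_S3) = 1
  [-1/15, 11/15, -4/15, -1/5] . (h_S0, h_S1, h_S2, h_S3) = 1
  [-2/15, -2/15, 4/5, -1/15] . (h_S0, h_S1, h_S2, h_S3) = 1
  [-1/15, -3/5, -1/5, 14/15] . (h_S0, h_S1, h_S2, h_S3) = 1

Solving yields:
  h_S0 = 12795/2686
  h_S1 = 11445/2686
  h_S2 = 4239/1343
  h_S3 = 6483/1343

Starting state is S0, so the expected hitting time is h_S0 = 12795/2686.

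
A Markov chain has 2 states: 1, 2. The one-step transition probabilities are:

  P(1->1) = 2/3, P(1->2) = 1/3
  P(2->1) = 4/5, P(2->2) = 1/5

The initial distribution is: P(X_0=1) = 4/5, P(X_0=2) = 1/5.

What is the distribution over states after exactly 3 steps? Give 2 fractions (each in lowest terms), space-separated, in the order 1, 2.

Answer: 11908/16875 4967/16875

Derivation:
Propagating the distribution step by step (d_{t+1} = d_t * P):
d_0 = (1=4/5, 2=1/5)
  d_1[1] = 4/5*2/3 + 1/5*4/5 = 52/75
  d_1[2] = 4/5*1/3 + 1/5*1/5 = 23/75
d_1 = (1=52/75, 2=23/75)
  d_2[1] = 52/75*2/3 + 23/75*4/5 = 796/1125
  d_2[2] = 52/75*1/3 + 23/75*1/5 = 329/1125
d_2 = (1=796/1125, 2=329/1125)
  d_3[1] = 796/1125*2/3 + 329/1125*4/5 = 11908/16875
  d_3[2] = 796/1125*1/3 + 329/1125*1/5 = 4967/16875
d_3 = (1=11908/16875, 2=4967/16875)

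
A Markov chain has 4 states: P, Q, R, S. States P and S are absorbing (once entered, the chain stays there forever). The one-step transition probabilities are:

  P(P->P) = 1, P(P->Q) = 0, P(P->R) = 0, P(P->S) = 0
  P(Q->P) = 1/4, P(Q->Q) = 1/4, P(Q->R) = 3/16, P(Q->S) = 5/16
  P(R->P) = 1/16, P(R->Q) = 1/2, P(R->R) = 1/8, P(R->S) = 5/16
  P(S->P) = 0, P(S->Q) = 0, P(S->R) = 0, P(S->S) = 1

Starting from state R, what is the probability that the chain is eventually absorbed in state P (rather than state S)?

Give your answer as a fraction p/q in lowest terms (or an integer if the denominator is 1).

Answer: 11/36

Derivation:
Let a_i = P(absorbed in P | start in state i).
Boundary conditions: a_P = 1, a_S = 0.
For each transient state i, a_i = sum_j P(i->j) * a_j:
  a_Q = 1/4*a_P + 1/4*a_Q + 3/16*a_R + 5/16*a_S
  a_R = 1/16*a_P + 1/2*a_Q + 1/8*a_R + 5/16*a_S

Substituting a_P = 1 and a_S = 0, rearrange to (I - Q) a = r where r[i] = P(i -> P):
  [3/4, -3/16] . (a_Q, a_R) = 1/4
  [-1/2, 7/8] . (a_Q, a_R) = 1/16

Solving yields:
  a_Q = 59/144
  a_R = 11/36

Starting state is R, so the absorption probability is a_R = 11/36.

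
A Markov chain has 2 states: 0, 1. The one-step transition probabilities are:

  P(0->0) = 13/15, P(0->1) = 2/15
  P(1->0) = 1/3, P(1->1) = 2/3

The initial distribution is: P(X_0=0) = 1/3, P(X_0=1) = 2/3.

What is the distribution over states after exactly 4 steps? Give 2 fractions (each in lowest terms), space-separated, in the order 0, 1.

Propagating the distribution step by step (d_{t+1} = d_t * P):
d_0 = (0=1/3, 1=2/3)
  d_1[0] = 1/3*13/15 + 2/3*1/3 = 23/45
  d_1[1] = 1/3*2/15 + 2/3*2/3 = 22/45
d_1 = (0=23/45, 1=22/45)
  d_2[0] = 23/45*13/15 + 22/45*1/3 = 409/675
  d_2[1] = 23/45*2/15 + 22/45*2/3 = 266/675
d_2 = (0=409/675, 1=266/675)
  d_3[0] = 409/675*13/15 + 266/675*1/3 = 6647/10125
  d_3[1] = 409/675*2/15 + 266/675*2/3 = 3478/10125
d_3 = (0=6647/10125, 1=3478/10125)
  d_4[0] = 6647/10125*13/15 + 3478/10125*1/3 = 103801/151875
  d_4[1] = 6647/10125*2/15 + 3478/10125*2/3 = 48074/151875
d_4 = (0=103801/151875, 1=48074/151875)

Answer: 103801/151875 48074/151875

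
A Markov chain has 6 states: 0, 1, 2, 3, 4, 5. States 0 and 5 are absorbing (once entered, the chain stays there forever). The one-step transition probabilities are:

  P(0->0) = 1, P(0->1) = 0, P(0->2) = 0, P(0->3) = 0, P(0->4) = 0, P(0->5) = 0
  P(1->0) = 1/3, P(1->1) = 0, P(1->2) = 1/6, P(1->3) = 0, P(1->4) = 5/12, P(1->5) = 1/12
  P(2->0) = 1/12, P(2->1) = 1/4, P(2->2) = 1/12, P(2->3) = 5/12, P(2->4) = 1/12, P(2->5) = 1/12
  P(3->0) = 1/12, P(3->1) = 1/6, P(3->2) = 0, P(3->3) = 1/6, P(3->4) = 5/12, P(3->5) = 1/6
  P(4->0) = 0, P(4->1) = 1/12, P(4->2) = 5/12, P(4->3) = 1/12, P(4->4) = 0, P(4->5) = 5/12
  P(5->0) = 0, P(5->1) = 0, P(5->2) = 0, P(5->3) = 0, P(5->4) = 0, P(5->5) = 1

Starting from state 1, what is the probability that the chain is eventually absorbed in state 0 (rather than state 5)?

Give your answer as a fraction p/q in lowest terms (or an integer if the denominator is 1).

Let a_i = P(absorbed in 0 | start in state i).
Boundary conditions: a_0 = 1, a_5 = 0.
For each transient state i, a_i = sum_j P(i->j) * a_j:
  a_1 = 1/3*a_0 + 0*a_1 + 1/6*a_2 + 0*a_3 + 5/12*a_4 + 1/12*a_5
  a_2 = 1/12*a_0 + 1/4*a_1 + 1/12*a_2 + 5/12*a_3 + 1/12*a_4 + 1/12*a_5
  a_3 = 1/12*a_0 + 1/6*a_1 + 0*a_2 + 1/6*a_3 + 5/12*a_4 + 1/6*a_5
  a_4 = 0*a_0 + 1/12*a_1 + 5/12*a_2 + 1/12*a_3 + 0*a_4 + 5/12*a_5

Substituting a_0 = 1 and a_5 = 0, rearrange to (I - Q) a = r where r[i] = P(i -> 0):
  [1, -1/6, 0, -5/12] . (a_1, a_2, a_3, a_4) = 1/3
  [-1/4, 11/12, -5/12, -1/12] . (a_1, a_2, a_3, a_4) = 1/12
  [-1/6, 0, 5/6, -5/12] . (a_1, a_2, a_3, a_4) = 1/12
  [-1/12, -5/12, -1/12, 1] . (a_1, a_2, a_3, a_4) = 0

Solving yields:
  a_1 = 857/1736
  a_2 = 675/1736
  a_3 = 68/217
  a_4 = 199/868

Starting state is 1, so the absorption probability is a_1 = 857/1736.

Answer: 857/1736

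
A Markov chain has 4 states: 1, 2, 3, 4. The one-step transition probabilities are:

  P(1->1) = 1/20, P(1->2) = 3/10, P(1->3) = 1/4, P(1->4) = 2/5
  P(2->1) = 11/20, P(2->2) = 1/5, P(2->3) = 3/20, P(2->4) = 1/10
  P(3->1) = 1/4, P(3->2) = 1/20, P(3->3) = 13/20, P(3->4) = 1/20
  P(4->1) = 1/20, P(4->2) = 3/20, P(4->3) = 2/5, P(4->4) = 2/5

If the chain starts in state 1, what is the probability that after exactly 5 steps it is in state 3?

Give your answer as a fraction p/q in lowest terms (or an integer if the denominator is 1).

Computing P^5 by repeated multiplication:
P^1 =
  1: [1/20, 3/10, 1/4, 2/5]
  2: [11/20, 1/5, 3/20, 1/10]
  3: [1/4, 1/20, 13/20, 1/20]
  4: [1/20, 3/20, 2/5, 2/5]
P^2 =
  1: [1/4, 59/400, 19/50, 89/400]
  2: [9/50, 91/400, 61/200, 23/80]
  3: [41/200, 1/8, 41/80, 63/400]
  4: [41/200, 1/8, 91/200, 43/200]
P^3 =
  1: [799/4000, 251/1600, 673/1600, 891/4000]
  2: [899/4000, 1263/8000, 3139/8000, 9/40]
  3: [43/200, 543/4000, 3729/8000, 293/1600]
  4: [407/2000, 283/2000, 1807/4000, 813/4000]
P^4 =
  1: [3401/16000, 23319/160000, 17439/40000, 6583/32000]
  2: [16593/80000, 24379/160000, 33993/80000, 34449/160000]
  3: [2111/10000, 5697/40000, 14411/32000, 31381/160000]
  4: [2111/10000, 5697/40000, 35763/80000, 3191/16000]
P^5 =
  1: [336107/1600000, 465837/3200000, 282031/640000, 325897/1600000]
  2: [337867/1600000, 93593/640000, 1398477/3200000, 20557/100000]
  3: [6761/32000, 230003/1600000, 1425007/3200000, 638887/3200000]
  4: [10531/50000, 57633/400000, 711181/1600000, 64259/320000]

(P^5)[1 -> 3] = 282031/640000

Answer: 282031/640000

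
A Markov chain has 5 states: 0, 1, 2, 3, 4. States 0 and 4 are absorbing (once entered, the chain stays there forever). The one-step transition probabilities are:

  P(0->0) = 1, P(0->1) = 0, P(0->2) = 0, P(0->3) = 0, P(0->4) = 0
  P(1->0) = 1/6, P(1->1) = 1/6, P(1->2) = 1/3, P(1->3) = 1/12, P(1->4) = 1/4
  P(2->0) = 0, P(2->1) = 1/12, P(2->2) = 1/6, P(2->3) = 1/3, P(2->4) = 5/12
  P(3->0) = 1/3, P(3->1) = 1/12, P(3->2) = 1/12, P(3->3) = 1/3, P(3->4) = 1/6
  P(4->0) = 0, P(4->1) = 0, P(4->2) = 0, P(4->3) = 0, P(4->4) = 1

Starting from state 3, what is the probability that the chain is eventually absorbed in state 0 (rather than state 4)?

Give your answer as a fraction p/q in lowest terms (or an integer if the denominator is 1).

Let a_i = P(absorbed in 0 | start in state i).
Boundary conditions: a_0 = 1, a_4 = 0.
For each transient state i, a_i = sum_j P(i->j) * a_j:
  a_1 = 1/6*a_0 + 1/6*a_1 + 1/3*a_2 + 1/12*a_3 + 1/4*a_4
  a_2 = 0*a_0 + 1/12*a_1 + 1/6*a_2 + 1/3*a_3 + 5/12*a_4
  a_3 = 1/3*a_0 + 1/12*a_1 + 1/12*a_2 + 1/3*a_3 + 1/6*a_4

Substituting a_0 = 1 and a_4 = 0, rearrange to (I - Q) a = r where r[i] = P(i -> 0):
  [5/6, -1/3, -1/12] . (a_1, a_2, a_3) = 1/6
  [-1/12, 5/6, -1/3] . (a_1, a_2, a_3) = 0
  [-1/12, -1/12, 2/3] . (a_1, a_2, a_3) = 1/3

Solving yields:
  a_1 = 256/701
  a_2 = 188/701
  a_3 = 406/701

Starting state is 3, so the absorption probability is a_3 = 406/701.

Answer: 406/701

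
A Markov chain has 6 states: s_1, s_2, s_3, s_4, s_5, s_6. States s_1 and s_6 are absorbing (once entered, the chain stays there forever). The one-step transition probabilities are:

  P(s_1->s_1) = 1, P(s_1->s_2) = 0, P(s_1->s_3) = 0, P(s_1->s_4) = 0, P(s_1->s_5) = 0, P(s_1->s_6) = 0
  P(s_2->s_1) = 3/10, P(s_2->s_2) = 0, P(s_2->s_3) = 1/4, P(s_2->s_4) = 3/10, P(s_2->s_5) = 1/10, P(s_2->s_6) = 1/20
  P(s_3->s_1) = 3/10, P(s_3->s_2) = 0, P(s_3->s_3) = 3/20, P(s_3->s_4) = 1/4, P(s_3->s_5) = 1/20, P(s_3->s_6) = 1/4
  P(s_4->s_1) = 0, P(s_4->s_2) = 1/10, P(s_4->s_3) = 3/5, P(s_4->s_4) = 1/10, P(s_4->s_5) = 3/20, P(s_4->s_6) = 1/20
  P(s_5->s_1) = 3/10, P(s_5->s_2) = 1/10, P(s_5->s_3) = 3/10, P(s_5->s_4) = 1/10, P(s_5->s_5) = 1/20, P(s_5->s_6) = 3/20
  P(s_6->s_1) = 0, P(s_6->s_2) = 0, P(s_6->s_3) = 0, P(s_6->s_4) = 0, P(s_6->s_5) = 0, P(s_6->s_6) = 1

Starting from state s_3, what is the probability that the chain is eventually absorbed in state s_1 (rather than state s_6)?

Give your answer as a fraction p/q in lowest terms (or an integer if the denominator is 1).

Answer: 10956/19975

Derivation:
Let a_i = P(absorbed in s_1 | start in state i).
Boundary conditions: a_s_1 = 1, a_s_6 = 0.
For each transient state i, a_i = sum_j P(i->j) * a_j:
  a_s_2 = 3/10*a_s_1 + 0*a_s_2 + 1/4*a_s_3 + 3/10*a_s_4 + 1/10*a_s_5 + 1/20*a_s_6
  a_s_3 = 3/10*a_s_1 + 0*a_s_2 + 3/20*a_s_3 + 1/4*a_s_4 + 1/20*a_s_5 + 1/4*a_s_6
  a_s_4 = 0*a_s_1 + 1/10*a_s_2 + 3/5*a_s_3 + 1/10*a_s_4 + 3/20*a_s_5 + 1/20*a_s_6
  a_s_5 = 3/10*a_s_1 + 1/10*a_s_2 + 3/10*a_s_3 + 1/10*a_s_4 + 1/20*a_s_5 + 3/20*a_s_6

Substituting a_s_1 = 1 and a_s_6 = 0, rearrange to (I - Q) a = r where r[i] = P(i -> s_1):
  [1, -1/4, -3/10, -1/10] . (a_s_2, a_s_3, a_s_4, a_s_5) = 3/10
  [0, 17/20, -1/4, -1/20] . (a_s_2, a_s_3, a_s_4, a_s_5) = 3/10
  [-1/10, -3/5, 9/10, -3/20] . (a_s_2, a_s_3, a_s_4, a_s_5) = 0
  [-1/10, -3/10, -1/10, 19/20] . (a_s_2, a_s_3, a_s_4, a_s_5) = 3/10

Solving yields:
  a_s_2 = 5283/7990
  a_s_3 = 10956/19975
  a_s_4 = 10821/19975
  a_s_5 = 12297/19975

Starting state is s_3, so the absorption probability is a_s_3 = 10956/19975.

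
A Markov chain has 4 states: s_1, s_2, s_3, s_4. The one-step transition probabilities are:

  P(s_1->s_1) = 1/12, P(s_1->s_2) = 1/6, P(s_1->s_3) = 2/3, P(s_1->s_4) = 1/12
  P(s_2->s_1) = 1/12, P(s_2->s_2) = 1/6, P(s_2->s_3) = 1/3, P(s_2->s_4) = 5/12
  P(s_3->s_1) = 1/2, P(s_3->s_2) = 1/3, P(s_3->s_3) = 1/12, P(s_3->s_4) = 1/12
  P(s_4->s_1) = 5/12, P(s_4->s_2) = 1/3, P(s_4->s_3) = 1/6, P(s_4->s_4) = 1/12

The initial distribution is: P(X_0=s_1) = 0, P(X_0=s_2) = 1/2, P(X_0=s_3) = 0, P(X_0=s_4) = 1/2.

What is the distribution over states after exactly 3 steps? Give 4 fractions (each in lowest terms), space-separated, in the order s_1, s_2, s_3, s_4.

Propagating the distribution step by step (d_{t+1} = d_t * P):
d_0 = (s_1=0, s_2=1/2, s_3=0, s_4=1/2)
  d_1[s_1] = 0*1/12 + 1/2*1/12 + 0*1/2 + 1/2*5/12 = 1/4
  d_1[s_2] = 0*1/6 + 1/2*1/6 + 0*1/3 + 1/2*1/3 = 1/4
  d_1[s_3] = 0*2/3 + 1/2*1/3 + 0*1/12 + 1/2*1/6 = 1/4
  d_1[s_4] = 0*1/12 + 1/2*5/12 + 0*1/12 + 1/2*1/12 = 1/4
d_1 = (s_1=1/4, s_2=1/4, s_3=1/4, s_4=1/4)
  d_2[s_1] = 1/4*1/12 + 1/4*1/12 + 1/4*1/2 + 1/4*5/12 = 13/48
  d_2[s_2] = 1/4*1/6 + 1/4*1/6 + 1/4*1/3 + 1/4*1/3 = 1/4
  d_2[s_3] = 1/4*2/3 + 1/4*1/3 + 1/4*1/12 + 1/4*1/6 = 5/16
  d_2[s_4] = 1/4*1/12 + 1/4*5/12 + 1/4*1/12 + 1/4*1/12 = 1/6
d_2 = (s_1=13/48, s_2=1/4, s_3=5/16, s_4=1/6)
  d_3[s_1] = 13/48*1/12 + 1/4*1/12 + 5/16*1/2 + 1/6*5/12 = 155/576
  d_3[s_2] = 13/48*1/6 + 1/4*1/6 + 5/16*1/3 + 1/6*1/3 = 71/288
  d_3[s_3] = 13/48*2/3 + 1/4*1/3 + 5/16*1/12 + 1/6*1/6 = 61/192
  d_3[s_4] = 13/48*1/12 + 1/4*5/12 + 5/16*1/12 + 1/6*1/12 = 1/6
d_3 = (s_1=155/576, s_2=71/288, s_3=61/192, s_4=1/6)

Answer: 155/576 71/288 61/192 1/6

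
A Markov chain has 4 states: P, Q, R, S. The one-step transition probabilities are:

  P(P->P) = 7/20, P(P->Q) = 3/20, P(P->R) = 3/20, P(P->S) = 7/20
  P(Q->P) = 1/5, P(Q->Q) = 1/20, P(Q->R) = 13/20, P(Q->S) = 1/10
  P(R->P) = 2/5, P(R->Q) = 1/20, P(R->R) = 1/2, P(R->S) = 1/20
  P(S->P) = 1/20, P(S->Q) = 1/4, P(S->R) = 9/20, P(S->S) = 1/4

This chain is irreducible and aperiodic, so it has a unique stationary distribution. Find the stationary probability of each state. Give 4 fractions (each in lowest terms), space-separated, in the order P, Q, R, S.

Answer: 2301/7714 64/551 82/203 1401/7714

Derivation:
The stationary distribution satisfies pi = pi * P, i.e.:
  pi_P = 7/20*pi_P + 1/5*pi_Q + 2/5*pi_R + 1/20*pi_S
  pi_Q = 3/20*pi_P + 1/20*pi_Q + 1/20*pi_R + 1/4*pi_S
  pi_R = 3/20*pi_P + 13/20*pi_Q + 1/2*pi_R + 9/20*pi_S
  pi_S = 7/20*pi_P + 1/10*pi_Q + 1/20*pi_R + 1/4*pi_S
with normalization: pi_P + pi_Q + pi_R + pi_S = 1.

Using the first 3 balance equations plus normalization, the linear system A*pi = b is:
  [-13/20, 1/5, 2/5, 1/20] . pi = 0
  [3/20, -19/20, 1/20, 1/4] . pi = 0
  [3/20, 13/20, -1/2, 9/20] . pi = 0
  [1, 1, 1, 1] . pi = 1

Solving yields:
  pi_P = 2301/7714
  pi_Q = 64/551
  pi_R = 82/203
  pi_S = 1401/7714

Verification (pi * P):
  2301/7714*7/20 + 64/551*1/5 + 82/203*2/5 + 1401/7714*1/20 = 2301/7714 = pi_P  (ok)
  2301/7714*3/20 + 64/551*1/20 + 82/203*1/20 + 1401/7714*1/4 = 64/551 = pi_Q  (ok)
  2301/7714*3/20 + 64/551*13/20 + 82/203*1/2 + 1401/7714*9/20 = 82/203 = pi_R  (ok)
  2301/7714*7/20 + 64/551*1/10 + 82/203*1/20 + 1401/7714*1/4 = 1401/7714 = pi_S  (ok)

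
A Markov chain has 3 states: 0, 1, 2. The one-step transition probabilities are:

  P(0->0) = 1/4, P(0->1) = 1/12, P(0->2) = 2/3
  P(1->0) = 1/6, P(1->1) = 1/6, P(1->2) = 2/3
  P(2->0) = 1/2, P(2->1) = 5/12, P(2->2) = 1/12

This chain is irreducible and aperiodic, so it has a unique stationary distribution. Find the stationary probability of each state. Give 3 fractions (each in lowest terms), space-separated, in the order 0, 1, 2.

Answer: 70/209 51/209 8/19

Derivation:
The stationary distribution satisfies pi = pi * P, i.e.:
  pi_0 = 1/4*pi_0 + 1/6*pi_1 + 1/2*pi_2
  pi_1 = 1/12*pi_0 + 1/6*pi_1 + 5/12*pi_2
  pi_2 = 2/3*pi_0 + 2/3*pi_1 + 1/12*pi_2
with normalization: pi_0 + pi_1 + pi_2 = 1.

Using the first 2 balance equations plus normalization, the linear system A*pi = b is:
  [-3/4, 1/6, 1/2] . pi = 0
  [1/12, -5/6, 5/12] . pi = 0
  [1, 1, 1] . pi = 1

Solving yields:
  pi_0 = 70/209
  pi_1 = 51/209
  pi_2 = 8/19

Verification (pi * P):
  70/209*1/4 + 51/209*1/6 + 8/19*1/2 = 70/209 = pi_0  (ok)
  70/209*1/12 + 51/209*1/6 + 8/19*5/12 = 51/209 = pi_1  (ok)
  70/209*2/3 + 51/209*2/3 + 8/19*1/12 = 8/19 = pi_2  (ok)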